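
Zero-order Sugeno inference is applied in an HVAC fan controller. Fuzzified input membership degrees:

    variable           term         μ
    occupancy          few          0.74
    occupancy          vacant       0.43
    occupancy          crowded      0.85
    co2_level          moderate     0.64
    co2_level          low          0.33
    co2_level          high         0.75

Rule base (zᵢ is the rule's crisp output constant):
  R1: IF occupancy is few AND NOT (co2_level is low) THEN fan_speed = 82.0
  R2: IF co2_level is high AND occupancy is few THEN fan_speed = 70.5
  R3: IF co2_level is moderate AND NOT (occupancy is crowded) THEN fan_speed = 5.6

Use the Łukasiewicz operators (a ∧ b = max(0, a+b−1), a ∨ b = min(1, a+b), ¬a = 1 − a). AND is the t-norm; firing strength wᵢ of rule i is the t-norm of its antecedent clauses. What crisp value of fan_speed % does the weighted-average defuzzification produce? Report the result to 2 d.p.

75.74

R1 (z=82.0): few=0.74, ¬low=1−0.33=0.67; AND[max(0, a+b−1)] → w = 0.41
R2 (z=70.5): high=0.75, few=0.74; AND[max(0, a+b−1)] → w = 0.49
R3 (z=5.6): moderate=0.64, ¬crowded=1−0.85=0.15; AND[max(0, a+b−1)] → w = 0.00
Weighted average = (0.41·82.0 + 0.49·70.5 + 0.00·5.6) / (0.41 + 0.49 + 0.00)
  = 68.1650 / 0.9000 = 75.74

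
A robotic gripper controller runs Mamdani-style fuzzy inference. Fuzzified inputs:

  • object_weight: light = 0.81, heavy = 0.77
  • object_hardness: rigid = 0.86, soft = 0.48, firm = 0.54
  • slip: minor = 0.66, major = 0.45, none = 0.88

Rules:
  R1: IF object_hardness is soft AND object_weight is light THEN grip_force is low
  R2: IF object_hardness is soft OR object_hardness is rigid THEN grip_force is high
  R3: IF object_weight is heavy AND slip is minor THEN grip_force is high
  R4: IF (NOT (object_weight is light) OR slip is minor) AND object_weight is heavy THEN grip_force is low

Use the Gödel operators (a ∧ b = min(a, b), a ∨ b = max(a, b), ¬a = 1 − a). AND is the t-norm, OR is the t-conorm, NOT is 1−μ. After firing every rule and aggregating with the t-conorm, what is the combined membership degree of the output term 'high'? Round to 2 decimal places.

R1: soft=0.48, light=0.81; AND[min(a, b)] → w = 0.48
R2: soft=0.48, rigid=0.86; OR[max(a, b)] → w = 0.86
R3: heavy=0.77, minor=0.66; AND[min(a, b)] → w = 0.66
R4: (¬light=1−0.81=0.19 OR minor=0.66) = 0.66; AND[min(a, b)] with heavy=0.77 → w = 0.66
Rules with consequent 'high': {R2, R3} → strengths 0.86, 0.66
Aggregate via t-conorm [max(a, b)]: 0.86

0.86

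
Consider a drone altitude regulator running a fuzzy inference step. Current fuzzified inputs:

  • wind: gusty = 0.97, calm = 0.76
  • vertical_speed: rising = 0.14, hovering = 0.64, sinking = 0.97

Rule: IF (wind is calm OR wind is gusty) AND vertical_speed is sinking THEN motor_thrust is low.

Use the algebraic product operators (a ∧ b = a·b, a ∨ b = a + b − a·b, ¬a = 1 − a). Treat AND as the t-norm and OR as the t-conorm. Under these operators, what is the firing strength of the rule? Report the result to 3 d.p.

0.963

firing strength: (calm=0.76 OR gusty=0.97) = 0.9928; AND[a·b] with sinking=0.97 → w = 0.9630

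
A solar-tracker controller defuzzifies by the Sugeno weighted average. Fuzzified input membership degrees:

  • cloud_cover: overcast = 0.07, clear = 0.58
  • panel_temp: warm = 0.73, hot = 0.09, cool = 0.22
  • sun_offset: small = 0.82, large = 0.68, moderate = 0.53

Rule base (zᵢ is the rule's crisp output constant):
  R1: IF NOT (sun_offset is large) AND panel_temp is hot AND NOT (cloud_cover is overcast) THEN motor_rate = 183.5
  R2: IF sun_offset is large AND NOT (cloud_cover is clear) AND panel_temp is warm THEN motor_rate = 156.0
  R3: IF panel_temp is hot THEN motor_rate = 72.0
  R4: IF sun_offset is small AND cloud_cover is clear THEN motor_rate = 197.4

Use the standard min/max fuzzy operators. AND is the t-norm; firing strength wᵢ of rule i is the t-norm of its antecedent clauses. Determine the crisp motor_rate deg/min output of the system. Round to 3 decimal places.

R1 (z=183.5): ¬large=1−0.68=0.32, hot=0.09, ¬overcast=1−0.07=0.93; AND[min(a, b)] → w = 0.09
R2 (z=156.0): large=0.68, ¬clear=1−0.58=0.42, warm=0.73; AND[min(a, b)] → w = 0.42
R3 (z=72.0): hot=0.09 → w = 0.09
R4 (z=197.4): small=0.82, clear=0.58; AND[min(a, b)] → w = 0.58
Weighted average = (0.09·183.5 + 0.42·156.0 + 0.09·72.0 + 0.58·197.4) / (0.09 + 0.42 + 0.09 + 0.58)
  = 203.0070 / 1.1800 = 172.040

172.040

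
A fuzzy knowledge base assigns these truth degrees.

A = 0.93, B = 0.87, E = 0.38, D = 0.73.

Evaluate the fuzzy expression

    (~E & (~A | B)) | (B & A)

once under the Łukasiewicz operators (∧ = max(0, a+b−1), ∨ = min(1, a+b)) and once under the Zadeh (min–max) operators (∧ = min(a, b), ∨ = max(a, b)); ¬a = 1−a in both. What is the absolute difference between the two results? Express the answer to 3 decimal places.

Under Łukasiewicz:
  ~E = 1 − 0.38 = 0.62
  ~A = 1 − 0.93 = 0.07
  ~A | B = min(1, a+b) on (0.07, 0.87) = 0.94
  ~E & (~A | B) = max(0, a+b−1) on (0.62, 0.94) = 0.56
  B & A = max(0, a+b−1) on (0.87, 0.93) = 0.80
  (~E & (~A | B)) | (B & A) = min(1, a+b) on (0.56, 0.80) = 1.00
  → value = 1.0000
Under Zadeh (min–max):
  ~E = 1 − 0.38 = 0.62
  ~A = 1 − 0.93 = 0.07
  ~A | B = max(a, b) on (0.07, 0.87) = 0.87
  ~E & (~A | B) = min(a, b) on (0.62, 0.87) = 0.62
  B & A = min(a, b) on (0.87, 0.93) = 0.87
  (~E & (~A | B)) | (B & A) = max(a, b) on (0.62, 0.87) = 0.87
  → value = 0.8700
|1.0000 − 0.8700| = 0.130

0.130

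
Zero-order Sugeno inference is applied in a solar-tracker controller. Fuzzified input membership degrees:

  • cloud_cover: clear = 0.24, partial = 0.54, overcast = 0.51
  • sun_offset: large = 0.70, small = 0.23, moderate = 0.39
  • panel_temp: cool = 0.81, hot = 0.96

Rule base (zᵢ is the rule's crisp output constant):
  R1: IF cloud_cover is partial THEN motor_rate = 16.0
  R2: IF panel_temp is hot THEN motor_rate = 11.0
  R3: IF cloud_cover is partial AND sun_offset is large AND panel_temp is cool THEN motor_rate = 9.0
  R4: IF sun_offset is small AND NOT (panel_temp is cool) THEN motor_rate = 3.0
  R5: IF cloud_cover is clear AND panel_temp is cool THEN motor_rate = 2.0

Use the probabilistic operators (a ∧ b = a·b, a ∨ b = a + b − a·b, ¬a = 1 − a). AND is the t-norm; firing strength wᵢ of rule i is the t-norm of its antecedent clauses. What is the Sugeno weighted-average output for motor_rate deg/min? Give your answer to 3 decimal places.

10.994

R1 (z=16.0): partial=0.54 → w = 0.5400
R2 (z=11.0): hot=0.96 → w = 0.9600
R3 (z=9.0): partial=0.54, large=0.70, cool=0.81; AND[a·b] → w = 0.3062
R4 (z=3.0): small=0.23, ¬cool=1−0.81=0.19; AND[a·b] → w = 0.0437
R5 (z=2.0): clear=0.24, cool=0.81; AND[a·b] → w = 0.1944
Weighted average = (0.5400·16.0 + 0.9600·11.0 + 0.3062·9.0 + 0.0437·3.0 + 0.1944·2.0) / (0.5400 + 0.9600 + 0.3062 + 0.0437 + 0.1944)
  = 22.4755 / 2.0443 = 10.994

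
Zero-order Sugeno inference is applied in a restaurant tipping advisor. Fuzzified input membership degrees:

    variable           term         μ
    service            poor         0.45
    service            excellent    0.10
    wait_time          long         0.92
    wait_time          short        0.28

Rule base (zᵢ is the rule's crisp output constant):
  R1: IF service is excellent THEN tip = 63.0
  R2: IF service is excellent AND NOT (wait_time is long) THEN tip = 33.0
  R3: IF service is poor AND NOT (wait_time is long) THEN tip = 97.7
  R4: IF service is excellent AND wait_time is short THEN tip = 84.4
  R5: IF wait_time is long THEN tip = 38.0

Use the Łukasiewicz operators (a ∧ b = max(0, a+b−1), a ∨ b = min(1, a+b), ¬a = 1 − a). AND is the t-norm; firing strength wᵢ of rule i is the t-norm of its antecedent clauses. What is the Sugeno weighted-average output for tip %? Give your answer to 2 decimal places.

R1 (z=63.0): excellent=0.10 → w = 0.10
R2 (z=33.0): excellent=0.10, ¬long=1−0.92=0.08; AND[max(0, a+b−1)] → w = 0.00
R3 (z=97.7): poor=0.45, ¬long=1−0.92=0.08; AND[max(0, a+b−1)] → w = 0.00
R4 (z=84.4): excellent=0.10, short=0.28; AND[max(0, a+b−1)] → w = 0.00
R5 (z=38.0): long=0.92 → w = 0.92
Weighted average = (0.10·63.0 + 0.00·33.0 + 0.00·97.7 + 0.00·84.4 + 0.92·38.0) / (0.10 + 0.00 + 0.00 + 0.00 + 0.92)
  = 41.2600 / 1.0200 = 40.45

40.45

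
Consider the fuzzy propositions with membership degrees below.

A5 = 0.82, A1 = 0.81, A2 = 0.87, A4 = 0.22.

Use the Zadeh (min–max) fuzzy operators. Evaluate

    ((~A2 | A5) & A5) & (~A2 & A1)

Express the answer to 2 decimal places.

~A2 = 1 − 0.87 = 0.13
~A2 | A5 = max(a, b) on (0.13, 0.82) = 0.82
(~A2 | A5) & A5 = min(a, b) on (0.82, 0.82) = 0.82
~A2 = 1 − 0.87 = 0.13
~A2 & A1 = min(a, b) on (0.13, 0.81) = 0.13
((~A2 | A5) & A5) & (~A2 & A1) = min(a, b) on (0.82, 0.13) = 0.13

0.13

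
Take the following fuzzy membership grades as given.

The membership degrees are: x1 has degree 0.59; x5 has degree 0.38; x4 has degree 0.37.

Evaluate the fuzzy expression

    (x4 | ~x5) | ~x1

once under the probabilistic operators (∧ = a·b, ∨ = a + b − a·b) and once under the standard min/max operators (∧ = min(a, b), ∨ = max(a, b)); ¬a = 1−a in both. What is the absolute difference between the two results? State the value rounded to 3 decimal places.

0.239

Under probabilistic:
  ~x5 = 1 − 0.3800 = 0.6200
  x4 | ~x5 = a + b − a·b on (0.3700, 0.6200) = 0.7606
  ~x1 = 1 − 0.5900 = 0.4100
  (x4 | ~x5) | ~x1 = a + b − a·b on (0.7606, 0.4100) = 0.8588
  → value = 0.8588
Under standard min/max:
  ~x5 = 1 − 0.38 = 0.62
  x4 | ~x5 = max(a, b) on (0.37, 0.62) = 0.62
  ~x1 = 1 − 0.59 = 0.41
  (x4 | ~x5) | ~x1 = max(a, b) on (0.62, 0.41) = 0.62
  → value = 0.6200
|0.8588 − 0.6200| = 0.239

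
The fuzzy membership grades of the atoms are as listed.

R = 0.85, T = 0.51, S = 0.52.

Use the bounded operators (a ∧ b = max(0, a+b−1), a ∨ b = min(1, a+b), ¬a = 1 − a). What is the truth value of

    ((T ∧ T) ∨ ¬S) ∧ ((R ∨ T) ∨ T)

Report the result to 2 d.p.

0.50

T ∧ T = max(0, a+b−1) on (0.51, 0.51) = 0.02
¬S = 1 − 0.52 = 0.48
(T ∧ T) ∨ ¬S = min(1, a+b) on (0.02, 0.48) = 0.50
R ∨ T = min(1, a+b) on (0.85, 0.51) = 1.00
(R ∨ T) ∨ T = min(1, a+b) on (1.00, 0.51) = 1.00
((T ∧ T) ∨ ¬S) ∧ ((R ∨ T) ∨ T) = max(0, a+b−1) on (0.50, 1.00) = 0.50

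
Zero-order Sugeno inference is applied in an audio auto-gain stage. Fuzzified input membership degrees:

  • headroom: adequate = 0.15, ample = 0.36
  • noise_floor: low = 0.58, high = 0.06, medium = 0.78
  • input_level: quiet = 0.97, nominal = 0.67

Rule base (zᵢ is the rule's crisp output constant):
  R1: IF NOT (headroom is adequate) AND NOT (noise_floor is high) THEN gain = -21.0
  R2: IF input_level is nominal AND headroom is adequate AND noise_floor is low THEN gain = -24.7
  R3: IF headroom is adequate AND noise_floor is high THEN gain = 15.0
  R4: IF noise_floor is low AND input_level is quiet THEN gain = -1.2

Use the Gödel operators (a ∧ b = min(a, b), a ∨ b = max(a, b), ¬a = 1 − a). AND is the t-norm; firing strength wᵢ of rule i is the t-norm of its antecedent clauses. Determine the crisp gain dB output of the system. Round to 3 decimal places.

R1 (z=-21.0): ¬adequate=1−0.15=0.85, ¬high=1−0.06=0.94; AND[min(a, b)] → w = 0.85
R2 (z=-24.7): nominal=0.67, adequate=0.15, low=0.58; AND[min(a, b)] → w = 0.15
R3 (z=15.0): adequate=0.15, high=0.06; AND[min(a, b)] → w = 0.06
R4 (z=-1.2): low=0.58, quiet=0.97; AND[min(a, b)] → w = 0.58
Weighted average = (0.85·-21.0 + 0.15·-24.7 + 0.06·15.0 + 0.58·-1.2) / (0.85 + 0.15 + 0.06 + 0.58)
  = -21.3510 / 1.6400 = -13.019

-13.019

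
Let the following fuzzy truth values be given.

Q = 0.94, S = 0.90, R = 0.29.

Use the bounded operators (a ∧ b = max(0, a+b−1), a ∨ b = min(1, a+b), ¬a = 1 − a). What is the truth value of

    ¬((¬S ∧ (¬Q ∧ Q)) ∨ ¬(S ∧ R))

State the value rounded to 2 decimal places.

0.19

¬S = 1 − 0.90 = 0.10
¬Q = 1 − 0.94 = 0.06
¬Q ∧ Q = max(0, a+b−1) on (0.06, 0.94) = 0.00
¬S ∧ (¬Q ∧ Q) = max(0, a+b−1) on (0.10, 0.00) = 0.00
S ∧ R = max(0, a+b−1) on (0.90, 0.29) = 0.19
¬(S ∧ R) = 1 − 0.19 = 0.81
(¬S ∧ (¬Q ∧ Q)) ∨ ¬(S ∧ R) = min(1, a+b) on (0.00, 0.81) = 0.81
¬((¬S ∧ (¬Q ∧ Q)) ∨ ¬(S ∧ R)) = 1 − 0.81 = 0.19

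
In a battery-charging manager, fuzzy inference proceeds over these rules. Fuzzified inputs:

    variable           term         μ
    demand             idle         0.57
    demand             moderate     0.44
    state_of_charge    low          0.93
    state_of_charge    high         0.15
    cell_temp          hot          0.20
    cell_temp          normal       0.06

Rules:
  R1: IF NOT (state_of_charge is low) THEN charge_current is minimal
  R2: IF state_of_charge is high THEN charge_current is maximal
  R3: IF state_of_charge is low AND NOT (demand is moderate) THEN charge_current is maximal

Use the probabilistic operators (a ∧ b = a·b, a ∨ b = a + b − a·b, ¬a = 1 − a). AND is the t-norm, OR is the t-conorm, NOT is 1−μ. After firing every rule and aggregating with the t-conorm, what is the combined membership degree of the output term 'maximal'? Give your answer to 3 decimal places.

R1: ¬low=1−0.93=0.07 → w = 0.0700
R2: high=0.15 → w = 0.1500
R3: low=0.93, ¬moderate=1−0.44=0.56; AND[a·b] → w = 0.5208
Rules with consequent 'maximal': {R2, R3} → strengths 0.1500, 0.5208
Aggregate via t-conorm [a + b − a·b]: 0.5927

0.593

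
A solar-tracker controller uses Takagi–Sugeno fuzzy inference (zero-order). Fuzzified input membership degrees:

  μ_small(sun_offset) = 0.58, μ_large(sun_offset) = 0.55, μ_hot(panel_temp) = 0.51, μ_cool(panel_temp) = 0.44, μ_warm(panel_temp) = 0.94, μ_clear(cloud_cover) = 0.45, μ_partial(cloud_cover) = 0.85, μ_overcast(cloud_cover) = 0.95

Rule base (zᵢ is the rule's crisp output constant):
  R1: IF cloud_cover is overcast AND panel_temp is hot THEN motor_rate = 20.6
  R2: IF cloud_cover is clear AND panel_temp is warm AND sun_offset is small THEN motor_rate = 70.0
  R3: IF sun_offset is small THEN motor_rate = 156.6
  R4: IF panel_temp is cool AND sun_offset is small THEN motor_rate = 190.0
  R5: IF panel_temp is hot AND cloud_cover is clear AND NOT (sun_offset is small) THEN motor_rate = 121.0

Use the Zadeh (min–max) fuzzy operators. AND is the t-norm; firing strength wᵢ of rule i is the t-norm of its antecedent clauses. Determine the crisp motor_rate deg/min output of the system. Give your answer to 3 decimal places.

R1 (z=20.6): overcast=0.95, hot=0.51; AND[min(a, b)] → w = 0.51
R2 (z=70.0): clear=0.45, warm=0.94, small=0.58; AND[min(a, b)] → w = 0.45
R3 (z=156.6): small=0.58 → w = 0.58
R4 (z=190.0): cool=0.44, small=0.58; AND[min(a, b)] → w = 0.44
R5 (z=121.0): hot=0.51, clear=0.45, ¬small=1−0.58=0.42; AND[min(a, b)] → w = 0.42
Weighted average = (0.51·20.6 + 0.45·70.0 + 0.58·156.6 + 0.44·190.0 + 0.42·121.0) / (0.51 + 0.45 + 0.58 + 0.44 + 0.42)
  = 267.2540 / 2.4000 = 111.356

111.356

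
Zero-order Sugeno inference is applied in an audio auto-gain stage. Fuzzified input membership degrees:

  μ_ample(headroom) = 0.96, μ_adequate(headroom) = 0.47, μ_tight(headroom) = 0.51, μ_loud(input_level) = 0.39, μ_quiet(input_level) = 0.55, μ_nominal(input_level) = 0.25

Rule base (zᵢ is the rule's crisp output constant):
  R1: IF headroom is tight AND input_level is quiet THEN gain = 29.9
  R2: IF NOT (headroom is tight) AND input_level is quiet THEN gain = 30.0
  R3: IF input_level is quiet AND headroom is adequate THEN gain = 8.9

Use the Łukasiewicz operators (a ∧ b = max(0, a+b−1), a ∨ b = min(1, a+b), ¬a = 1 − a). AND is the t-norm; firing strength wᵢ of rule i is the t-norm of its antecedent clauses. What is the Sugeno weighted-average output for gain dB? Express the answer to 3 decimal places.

26.433

R1 (z=29.9): tight=0.51, quiet=0.55; AND[max(0, a+b−1)] → w = 0.06
R2 (z=30.0): ¬tight=1−0.51=0.49, quiet=0.55; AND[max(0, a+b−1)] → w = 0.04
R3 (z=8.9): quiet=0.55, adequate=0.47; AND[max(0, a+b−1)] → w = 0.02
Weighted average = (0.06·29.9 + 0.04·30.0 + 0.02·8.9) / (0.06 + 0.04 + 0.02)
  = 3.1720 / 0.1200 = 26.433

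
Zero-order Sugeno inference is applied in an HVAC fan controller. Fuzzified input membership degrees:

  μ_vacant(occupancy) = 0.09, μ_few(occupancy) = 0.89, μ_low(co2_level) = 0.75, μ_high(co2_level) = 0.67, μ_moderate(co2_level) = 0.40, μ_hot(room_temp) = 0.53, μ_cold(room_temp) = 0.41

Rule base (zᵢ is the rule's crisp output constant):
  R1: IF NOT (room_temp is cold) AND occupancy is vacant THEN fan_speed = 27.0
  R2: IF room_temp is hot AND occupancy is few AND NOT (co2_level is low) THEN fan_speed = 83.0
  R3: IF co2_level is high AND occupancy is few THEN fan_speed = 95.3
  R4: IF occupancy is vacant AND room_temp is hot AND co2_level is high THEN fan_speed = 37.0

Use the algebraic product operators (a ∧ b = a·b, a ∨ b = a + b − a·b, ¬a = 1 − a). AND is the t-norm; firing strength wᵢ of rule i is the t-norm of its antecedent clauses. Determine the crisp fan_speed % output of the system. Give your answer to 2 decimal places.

R1 (z=27.0): ¬cold=1−0.41=0.59, vacant=0.09; AND[a·b] → w = 0.0531
R2 (z=83.0): hot=0.53, few=0.89, ¬low=1−0.75=0.25; AND[a·b] → w = 0.1179
R3 (z=95.3): high=0.67, few=0.89; AND[a·b] → w = 0.5963
R4 (z=37.0): vacant=0.09, hot=0.53, high=0.67; AND[a·b] → w = 0.0320
Weighted average = (0.0531·27.0 + 0.1179·83.0 + 0.5963·95.3 + 0.0320·37.0) / (0.0531 + 0.1179 + 0.5963 + 0.0320)
  = 69.2313 / 0.7993 = 86.62

86.62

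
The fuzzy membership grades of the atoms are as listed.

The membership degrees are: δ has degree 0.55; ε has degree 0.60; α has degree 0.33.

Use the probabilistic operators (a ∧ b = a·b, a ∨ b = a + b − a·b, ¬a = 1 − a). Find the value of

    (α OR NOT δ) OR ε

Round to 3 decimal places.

0.853

NOT δ = 1 − 0.5500 = 0.4500
α OR NOT δ = a + b − a·b on (0.3300, 0.4500) = 0.6315
(α OR NOT δ) OR ε = a + b − a·b on (0.6315, 0.6000) = 0.8526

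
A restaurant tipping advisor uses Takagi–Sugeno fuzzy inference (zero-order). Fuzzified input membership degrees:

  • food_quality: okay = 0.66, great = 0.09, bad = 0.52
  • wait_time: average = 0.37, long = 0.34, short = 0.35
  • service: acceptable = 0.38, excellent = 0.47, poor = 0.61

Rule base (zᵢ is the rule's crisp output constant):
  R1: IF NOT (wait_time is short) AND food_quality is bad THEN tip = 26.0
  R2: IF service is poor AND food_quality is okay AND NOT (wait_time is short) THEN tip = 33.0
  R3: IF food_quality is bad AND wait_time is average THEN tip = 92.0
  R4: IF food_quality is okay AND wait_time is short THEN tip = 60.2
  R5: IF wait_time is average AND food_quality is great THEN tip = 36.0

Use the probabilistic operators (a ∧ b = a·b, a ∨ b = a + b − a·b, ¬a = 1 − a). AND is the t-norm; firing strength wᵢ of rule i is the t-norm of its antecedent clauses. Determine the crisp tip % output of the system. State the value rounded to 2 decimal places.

R1 (z=26.0): ¬short=1−0.35=0.65, bad=0.52; AND[a·b] → w = 0.3380
R2 (z=33.0): poor=0.61, okay=0.66, ¬short=1−0.35=0.65; AND[a·b] → w = 0.2617
R3 (z=92.0): bad=0.52, average=0.37; AND[a·b] → w = 0.1924
R4 (z=60.2): okay=0.66, short=0.35; AND[a·b] → w = 0.2310
R5 (z=36.0): average=0.37, great=0.09; AND[a·b] → w = 0.0333
Weighted average = (0.3380·26.0 + 0.2617·33.0 + 0.1924·92.0 + 0.2310·60.2 + 0.0333·36.0) / (0.3380 + 0.2617 + 0.1924 + 0.2310 + 0.0333)
  = 50.2296 / 1.0564 = 47.55

47.55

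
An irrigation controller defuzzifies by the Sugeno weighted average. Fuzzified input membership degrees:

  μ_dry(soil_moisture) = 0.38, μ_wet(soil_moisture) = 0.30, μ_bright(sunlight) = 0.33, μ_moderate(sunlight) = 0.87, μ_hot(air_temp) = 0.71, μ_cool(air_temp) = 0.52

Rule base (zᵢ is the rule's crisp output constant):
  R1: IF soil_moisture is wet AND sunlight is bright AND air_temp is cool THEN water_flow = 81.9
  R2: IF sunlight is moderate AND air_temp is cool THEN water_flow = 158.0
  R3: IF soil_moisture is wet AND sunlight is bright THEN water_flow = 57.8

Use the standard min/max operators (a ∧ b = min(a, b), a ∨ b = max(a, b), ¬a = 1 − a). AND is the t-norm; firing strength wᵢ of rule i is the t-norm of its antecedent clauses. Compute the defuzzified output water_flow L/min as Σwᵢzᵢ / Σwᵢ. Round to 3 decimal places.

R1 (z=81.9): wet=0.30, bright=0.33, cool=0.52; AND[min(a, b)] → w = 0.30
R2 (z=158.0): moderate=0.87, cool=0.52; AND[min(a, b)] → w = 0.52
R3 (z=57.8): wet=0.30, bright=0.33; AND[min(a, b)] → w = 0.30
Weighted average = (0.30·81.9 + 0.52·158.0 + 0.30·57.8) / (0.30 + 0.52 + 0.30)
  = 124.0700 / 1.1200 = 110.777

110.777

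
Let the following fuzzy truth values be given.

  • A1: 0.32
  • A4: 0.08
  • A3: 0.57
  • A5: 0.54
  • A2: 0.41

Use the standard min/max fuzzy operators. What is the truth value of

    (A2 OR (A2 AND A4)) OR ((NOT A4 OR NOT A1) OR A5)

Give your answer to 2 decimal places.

0.92

A2 AND A4 = min(a, b) on (0.41, 0.08) = 0.08
A2 OR (A2 AND A4) = max(a, b) on (0.41, 0.08) = 0.41
NOT A4 = 1 − 0.08 = 0.92
NOT A1 = 1 − 0.32 = 0.68
NOT A4 OR NOT A1 = max(a, b) on (0.92, 0.68) = 0.92
(NOT A4 OR NOT A1) OR A5 = max(a, b) on (0.92, 0.54) = 0.92
(A2 OR (A2 AND A4)) OR ((NOT A4 OR NOT A1) OR A5) = max(a, b) on (0.41, 0.92) = 0.92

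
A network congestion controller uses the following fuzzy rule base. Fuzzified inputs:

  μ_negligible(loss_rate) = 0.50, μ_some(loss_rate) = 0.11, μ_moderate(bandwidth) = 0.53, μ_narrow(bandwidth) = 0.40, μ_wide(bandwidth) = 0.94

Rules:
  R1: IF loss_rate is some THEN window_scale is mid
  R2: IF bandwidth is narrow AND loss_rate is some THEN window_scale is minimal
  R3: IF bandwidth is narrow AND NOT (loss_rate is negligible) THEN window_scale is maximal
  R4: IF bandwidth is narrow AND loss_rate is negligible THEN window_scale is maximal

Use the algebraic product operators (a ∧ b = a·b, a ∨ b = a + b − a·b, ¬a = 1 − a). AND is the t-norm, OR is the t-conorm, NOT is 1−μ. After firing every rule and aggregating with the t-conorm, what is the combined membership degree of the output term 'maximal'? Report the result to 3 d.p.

R1: some=0.11 → w = 0.1100
R2: narrow=0.40, some=0.11; AND[a·b] → w = 0.0440
R3: narrow=0.40, ¬negligible=1−0.50=0.50; AND[a·b] → w = 0.2000
R4: narrow=0.40, negligible=0.50; AND[a·b] → w = 0.2000
Rules with consequent 'maximal': {R3, R4} → strengths 0.2000, 0.2000
Aggregate via t-conorm [a + b − a·b]: 0.3600

0.360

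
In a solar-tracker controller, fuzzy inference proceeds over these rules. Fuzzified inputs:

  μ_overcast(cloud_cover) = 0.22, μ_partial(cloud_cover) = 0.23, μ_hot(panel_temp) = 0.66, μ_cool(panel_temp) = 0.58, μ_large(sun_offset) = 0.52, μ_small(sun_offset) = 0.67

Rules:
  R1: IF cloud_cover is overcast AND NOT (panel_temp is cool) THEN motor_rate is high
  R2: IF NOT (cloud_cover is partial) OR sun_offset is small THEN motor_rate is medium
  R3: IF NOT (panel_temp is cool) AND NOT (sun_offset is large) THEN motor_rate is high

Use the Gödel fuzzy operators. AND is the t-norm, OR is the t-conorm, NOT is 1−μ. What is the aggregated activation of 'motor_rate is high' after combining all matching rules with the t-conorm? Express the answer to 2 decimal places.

R1: overcast=0.22, ¬cool=1−0.58=0.42; AND[min(a, b)] → w = 0.22
R2: ¬partial=1−0.23=0.77, small=0.67; OR[max(a, b)] → w = 0.77
R3: ¬cool=1−0.58=0.42, ¬large=1−0.52=0.48; AND[min(a, b)] → w = 0.42
Rules with consequent 'high': {R1, R3} → strengths 0.22, 0.42
Aggregate via t-conorm [max(a, b)]: 0.42

0.42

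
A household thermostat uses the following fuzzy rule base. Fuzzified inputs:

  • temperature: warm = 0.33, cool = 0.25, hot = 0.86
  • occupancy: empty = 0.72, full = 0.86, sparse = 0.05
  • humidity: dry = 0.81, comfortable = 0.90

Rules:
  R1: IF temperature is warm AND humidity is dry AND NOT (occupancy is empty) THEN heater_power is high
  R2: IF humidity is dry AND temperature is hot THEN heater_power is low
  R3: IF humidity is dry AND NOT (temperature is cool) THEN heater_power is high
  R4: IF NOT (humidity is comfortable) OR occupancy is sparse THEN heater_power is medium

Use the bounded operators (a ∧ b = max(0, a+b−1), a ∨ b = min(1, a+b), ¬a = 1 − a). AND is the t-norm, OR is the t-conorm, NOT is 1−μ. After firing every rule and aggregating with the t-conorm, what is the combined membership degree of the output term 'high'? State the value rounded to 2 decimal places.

R1: warm=0.33, dry=0.81, ¬empty=1−0.72=0.28; AND[max(0, a+b−1)] → w = 0.00
R2: dry=0.81, hot=0.86; AND[max(0, a+b−1)] → w = 0.67
R3: dry=0.81, ¬cool=1−0.25=0.75; AND[max(0, a+b−1)] → w = 0.56
R4: ¬comfortable=1−0.90=0.10, sparse=0.05; OR[min(1, a+b)] → w = 0.15
Rules with consequent 'high': {R1, R3} → strengths 0.00, 0.56
Aggregate via t-conorm [min(1, a+b)]: 0.56

0.56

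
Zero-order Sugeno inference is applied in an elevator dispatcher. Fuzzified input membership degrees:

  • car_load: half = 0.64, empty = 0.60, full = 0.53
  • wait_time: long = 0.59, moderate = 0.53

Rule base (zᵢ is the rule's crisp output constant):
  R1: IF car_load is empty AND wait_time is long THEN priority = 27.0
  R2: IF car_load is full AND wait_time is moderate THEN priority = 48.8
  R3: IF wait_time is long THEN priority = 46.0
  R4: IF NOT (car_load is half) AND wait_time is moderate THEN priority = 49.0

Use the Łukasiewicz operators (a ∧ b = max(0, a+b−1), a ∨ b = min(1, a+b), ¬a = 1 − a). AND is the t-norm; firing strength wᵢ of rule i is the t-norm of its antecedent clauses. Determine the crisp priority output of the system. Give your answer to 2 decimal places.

41.90

R1 (z=27.0): empty=0.60, long=0.59; AND[max(0, a+b−1)] → w = 0.19
R2 (z=48.8): full=0.53, moderate=0.53; AND[max(0, a+b−1)] → w = 0.06
R3 (z=46.0): long=0.59 → w = 0.59
R4 (z=49.0): ¬half=1−0.64=0.36, moderate=0.53; AND[max(0, a+b−1)] → w = 0.00
Weighted average = (0.19·27.0 + 0.06·48.8 + 0.59·46.0 + 0.00·49.0) / (0.19 + 0.06 + 0.59 + 0.00)
  = 35.1980 / 0.8400 = 41.90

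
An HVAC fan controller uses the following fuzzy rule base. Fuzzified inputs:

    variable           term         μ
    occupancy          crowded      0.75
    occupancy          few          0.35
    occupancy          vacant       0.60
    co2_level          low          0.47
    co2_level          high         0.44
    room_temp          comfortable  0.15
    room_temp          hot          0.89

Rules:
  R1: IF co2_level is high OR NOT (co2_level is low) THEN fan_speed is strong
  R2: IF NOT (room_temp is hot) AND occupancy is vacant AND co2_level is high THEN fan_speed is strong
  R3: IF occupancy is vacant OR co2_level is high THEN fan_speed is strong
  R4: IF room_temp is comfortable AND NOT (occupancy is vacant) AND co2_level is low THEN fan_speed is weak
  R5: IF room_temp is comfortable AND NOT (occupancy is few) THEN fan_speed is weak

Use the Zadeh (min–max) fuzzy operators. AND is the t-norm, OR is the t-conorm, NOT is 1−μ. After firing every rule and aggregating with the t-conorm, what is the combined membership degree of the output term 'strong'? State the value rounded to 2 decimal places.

0.60

R1: high=0.44, ¬low=1−0.47=0.53; OR[max(a, b)] → w = 0.53
R2: ¬hot=1−0.89=0.11, vacant=0.60, high=0.44; AND[min(a, b)] → w = 0.11
R3: vacant=0.60, high=0.44; OR[max(a, b)] → w = 0.60
R4: comfortable=0.15, ¬vacant=1−0.60=0.40, low=0.47; AND[min(a, b)] → w = 0.15
R5: comfortable=0.15, ¬few=1−0.35=0.65; AND[min(a, b)] → w = 0.15
Rules with consequent 'strong': {R1, R2, R3} → strengths 0.53, 0.11, 0.60
Aggregate via t-conorm [max(a, b)]: 0.60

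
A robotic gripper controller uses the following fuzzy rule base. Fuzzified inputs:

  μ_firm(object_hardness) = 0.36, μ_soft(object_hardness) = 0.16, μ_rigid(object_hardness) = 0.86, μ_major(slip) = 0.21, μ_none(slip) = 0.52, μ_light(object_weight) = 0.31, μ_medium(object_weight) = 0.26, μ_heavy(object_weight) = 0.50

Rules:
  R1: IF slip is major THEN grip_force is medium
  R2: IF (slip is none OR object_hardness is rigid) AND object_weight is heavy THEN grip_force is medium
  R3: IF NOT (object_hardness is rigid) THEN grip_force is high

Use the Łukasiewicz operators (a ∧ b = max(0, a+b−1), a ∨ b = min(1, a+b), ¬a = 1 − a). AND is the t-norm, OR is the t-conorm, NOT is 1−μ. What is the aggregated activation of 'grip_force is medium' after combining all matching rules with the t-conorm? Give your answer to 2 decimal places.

0.71

R1: major=0.21 → w = 0.21
R2: (none=0.52 OR rigid=0.86) = 1.00; AND[max(0, a+b−1)] with heavy=0.50 → w = 0.50
R3: ¬rigid=1−0.86=0.14 → w = 0.14
Rules with consequent 'medium': {R1, R2} → strengths 0.21, 0.50
Aggregate via t-conorm [min(1, a+b)]: 0.71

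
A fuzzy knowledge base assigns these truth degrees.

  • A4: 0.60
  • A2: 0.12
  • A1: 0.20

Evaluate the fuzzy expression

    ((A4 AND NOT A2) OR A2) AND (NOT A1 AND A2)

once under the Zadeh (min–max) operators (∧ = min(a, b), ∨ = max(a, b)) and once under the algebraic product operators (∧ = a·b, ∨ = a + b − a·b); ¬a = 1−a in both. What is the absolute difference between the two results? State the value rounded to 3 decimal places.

0.064

Under Zadeh (min–max):
  NOT A2 = 1 − 0.12 = 0.88
  A4 AND NOT A2 = min(a, b) on (0.60, 0.88) = 0.60
  (A4 AND NOT A2) OR A2 = max(a, b) on (0.60, 0.12) = 0.60
  NOT A1 = 1 − 0.20 = 0.80
  NOT A1 AND A2 = min(a, b) on (0.80, 0.12) = 0.12
  ((A4 AND NOT A2) OR A2) AND (NOT A1 AND A2) = min(a, b) on (0.60, 0.12) = 0.12
  → value = 0.1200
Under algebraic product:
  NOT A2 = 1 − 0.1200 = 0.8800
  A4 AND NOT A2 = a·b on (0.6000, 0.8800) = 0.5280
  (A4 AND NOT A2) OR A2 = a + b − a·b on (0.5280, 0.1200) = 0.5846
  NOT A1 = 1 − 0.2000 = 0.8000
  NOT A1 AND A2 = a·b on (0.8000, 0.1200) = 0.0960
  ((A4 AND NOT A2) OR A2) AND (NOT A1 AND A2) = a·b on (0.5846, 0.0960) = 0.0561
  → value = 0.0561
|0.1200 − 0.0561| = 0.064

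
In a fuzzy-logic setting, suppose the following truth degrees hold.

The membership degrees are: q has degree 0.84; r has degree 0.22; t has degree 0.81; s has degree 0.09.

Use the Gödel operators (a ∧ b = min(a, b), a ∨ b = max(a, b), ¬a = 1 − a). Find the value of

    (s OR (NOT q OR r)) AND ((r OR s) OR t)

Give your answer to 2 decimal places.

0.22

NOT q = 1 − 0.84 = 0.16
NOT q OR r = max(a, b) on (0.16, 0.22) = 0.22
s OR (NOT q OR r) = max(a, b) on (0.09, 0.22) = 0.22
r OR s = max(a, b) on (0.22, 0.09) = 0.22
(r OR s) OR t = max(a, b) on (0.22, 0.81) = 0.81
(s OR (NOT q OR r)) AND ((r OR s) OR t) = min(a, b) on (0.22, 0.81) = 0.22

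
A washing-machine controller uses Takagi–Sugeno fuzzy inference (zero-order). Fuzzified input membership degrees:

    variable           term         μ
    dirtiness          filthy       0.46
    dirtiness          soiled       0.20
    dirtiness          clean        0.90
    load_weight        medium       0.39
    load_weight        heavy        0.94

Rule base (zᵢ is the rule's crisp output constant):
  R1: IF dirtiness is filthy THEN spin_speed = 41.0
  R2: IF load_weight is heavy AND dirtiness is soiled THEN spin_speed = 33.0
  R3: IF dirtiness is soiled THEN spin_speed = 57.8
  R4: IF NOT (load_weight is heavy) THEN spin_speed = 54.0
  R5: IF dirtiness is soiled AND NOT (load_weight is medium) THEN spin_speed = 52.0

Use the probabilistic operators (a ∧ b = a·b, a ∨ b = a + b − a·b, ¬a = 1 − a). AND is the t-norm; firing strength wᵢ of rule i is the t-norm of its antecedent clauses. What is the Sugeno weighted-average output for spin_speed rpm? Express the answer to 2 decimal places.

R1 (z=41.0): filthy=0.46 → w = 0.4600
R2 (z=33.0): heavy=0.94, soiled=0.20; AND[a·b] → w = 0.1880
R3 (z=57.8): soiled=0.20 → w = 0.2000
R4 (z=54.0): ¬heavy=1−0.94=0.06 → w = 0.0600
R5 (z=52.0): soiled=0.20, ¬medium=1−0.39=0.61; AND[a·b] → w = 0.1220
Weighted average = (0.4600·41.0 + 0.1880·33.0 + 0.2000·57.8 + 0.0600·54.0 + 0.1220·52.0) / (0.4600 + 0.1880 + 0.2000 + 0.0600 + 0.1220)
  = 46.2080 / 1.0300 = 44.86

44.86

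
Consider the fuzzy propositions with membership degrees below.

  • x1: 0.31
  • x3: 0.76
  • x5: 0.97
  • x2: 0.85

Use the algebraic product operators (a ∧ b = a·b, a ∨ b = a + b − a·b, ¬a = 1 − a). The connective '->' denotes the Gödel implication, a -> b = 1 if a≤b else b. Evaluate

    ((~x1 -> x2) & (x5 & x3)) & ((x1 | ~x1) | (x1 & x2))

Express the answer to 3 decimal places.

~x1 = 1 − 0.3100 = 0.6900
~x1 -> x2  [Gödel: 1 if a≤b else b] with a=0.6900, b=0.8500 → 1.0000
x5 & x3 = a·b on (0.9700, 0.7600) = 0.7372
(~x1 -> x2) & (x5 & x3) = a·b on (1.0000, 0.7372) = 0.7372
~x1 = 1 − 0.3100 = 0.6900
x1 | ~x1 = a + b − a·b on (0.3100, 0.6900) = 0.7861
x1 & x2 = a·b on (0.3100, 0.8500) = 0.2635
(x1 | ~x1) | (x1 & x2) = a + b − a·b on (0.7861, 0.2635) = 0.8425
((~x1 -> x2) & (x5 & x3)) & ((x1 | ~x1) | (x1 & x2)) = a·b on (0.7372, 0.8425) = 0.6211

0.621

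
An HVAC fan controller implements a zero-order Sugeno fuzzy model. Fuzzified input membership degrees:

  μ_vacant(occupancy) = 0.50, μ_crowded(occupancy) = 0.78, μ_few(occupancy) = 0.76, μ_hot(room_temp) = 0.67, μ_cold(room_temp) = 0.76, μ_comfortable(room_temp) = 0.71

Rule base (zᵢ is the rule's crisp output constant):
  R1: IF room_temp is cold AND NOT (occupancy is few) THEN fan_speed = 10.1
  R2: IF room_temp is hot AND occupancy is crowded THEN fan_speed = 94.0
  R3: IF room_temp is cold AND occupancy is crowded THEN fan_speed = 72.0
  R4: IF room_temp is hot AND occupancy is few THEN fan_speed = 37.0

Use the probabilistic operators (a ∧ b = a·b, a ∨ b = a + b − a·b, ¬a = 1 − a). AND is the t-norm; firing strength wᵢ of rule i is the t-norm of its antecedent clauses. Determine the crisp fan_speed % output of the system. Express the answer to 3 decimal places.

62.252

R1 (z=10.1): cold=0.76, ¬few=1−0.76=0.24; AND[a·b] → w = 0.1824
R2 (z=94.0): hot=0.67, crowded=0.78; AND[a·b] → w = 0.5226
R3 (z=72.0): cold=0.76, crowded=0.78; AND[a·b] → w = 0.5928
R4 (z=37.0): hot=0.67, few=0.76; AND[a·b] → w = 0.5092
Weighted average = (0.1824·10.1 + 0.5226·94.0 + 0.5928·72.0 + 0.5092·37.0) / (0.1824 + 0.5226 + 0.5928 + 0.5092)
  = 112.4886 / 1.8070 = 62.252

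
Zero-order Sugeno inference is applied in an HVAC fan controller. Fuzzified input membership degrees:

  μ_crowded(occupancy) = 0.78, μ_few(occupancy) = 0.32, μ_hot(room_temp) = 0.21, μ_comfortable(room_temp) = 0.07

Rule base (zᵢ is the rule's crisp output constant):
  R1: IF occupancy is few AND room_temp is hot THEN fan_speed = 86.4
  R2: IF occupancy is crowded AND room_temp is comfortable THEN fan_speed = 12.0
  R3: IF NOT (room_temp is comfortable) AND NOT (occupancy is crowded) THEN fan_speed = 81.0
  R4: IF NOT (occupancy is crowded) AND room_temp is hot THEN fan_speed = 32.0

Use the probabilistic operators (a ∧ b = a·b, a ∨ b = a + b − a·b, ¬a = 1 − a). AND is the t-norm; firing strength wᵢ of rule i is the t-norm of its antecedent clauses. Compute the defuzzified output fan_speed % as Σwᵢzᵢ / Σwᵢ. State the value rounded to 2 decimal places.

R1 (z=86.4): few=0.32, hot=0.21; AND[a·b] → w = 0.0672
R2 (z=12.0): crowded=0.78, comfortable=0.07; AND[a·b] → w = 0.0546
R3 (z=81.0): ¬comfortable=1−0.07=0.93, ¬crowded=1−0.78=0.22; AND[a·b] → w = 0.2046
R4 (z=32.0): ¬crowded=1−0.78=0.22, hot=0.21; AND[a·b] → w = 0.0462
Weighted average = (0.0672·86.4 + 0.0546·12.0 + 0.2046·81.0 + 0.0462·32.0) / (0.0672 + 0.0546 + 0.2046 + 0.0462)
  = 24.5123 / 0.3726 = 65.79

65.79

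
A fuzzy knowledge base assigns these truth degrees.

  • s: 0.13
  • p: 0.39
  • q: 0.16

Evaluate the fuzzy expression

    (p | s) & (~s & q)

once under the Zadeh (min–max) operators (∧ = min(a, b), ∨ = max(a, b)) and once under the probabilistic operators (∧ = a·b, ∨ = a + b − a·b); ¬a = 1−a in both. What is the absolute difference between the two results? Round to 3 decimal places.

0.095

Under Zadeh (min–max):
  p | s = max(a, b) on (0.39, 0.13) = 0.39
  ~s = 1 − 0.13 = 0.87
  ~s & q = min(a, b) on (0.87, 0.16) = 0.16
  (p | s) & (~s & q) = min(a, b) on (0.39, 0.16) = 0.16
  → value = 0.1600
Under probabilistic:
  p | s = a + b − a·b on (0.3900, 0.1300) = 0.4693
  ~s = 1 − 0.1300 = 0.8700
  ~s & q = a·b on (0.8700, 0.1600) = 0.1392
  (p | s) & (~s & q) = a·b on (0.4693, 0.1392) = 0.0653
  → value = 0.0653
|0.1600 − 0.0653| = 0.095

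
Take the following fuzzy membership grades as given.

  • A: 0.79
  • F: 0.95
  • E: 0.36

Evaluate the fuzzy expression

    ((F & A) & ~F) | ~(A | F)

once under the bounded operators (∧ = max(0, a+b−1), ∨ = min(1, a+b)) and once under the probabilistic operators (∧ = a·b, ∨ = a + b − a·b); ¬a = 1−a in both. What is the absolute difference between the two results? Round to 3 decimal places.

Under bounded:
  F & A = max(0, a+b−1) on (0.95, 0.79) = 0.74
  ~F = 1 − 0.95 = 0.05
  (F & A) & ~F = max(0, a+b−1) on (0.74, 0.05) = 0.00
  A | F = min(1, a+b) on (0.79, 0.95) = 1.00
  ~(A | F) = 1 − 1.00 = 0.00
  ((F & A) & ~F) | ~(A | F) = min(1, a+b) on (0.00, 0.00) = 0.00
  → value = 0.0000
Under probabilistic:
  F & A = a·b on (0.9500, 0.7900) = 0.7505
  ~F = 1 − 0.9500 = 0.0500
  (F & A) & ~F = a·b on (0.7505, 0.0500) = 0.0375
  A | F = a + b − a·b on (0.7900, 0.9500) = 0.9895
  ~(A | F) = 1 − 0.9895 = 0.0105
  ((F & A) & ~F) | ~(A | F) = a + b − a·b on (0.0375, 0.0105) = 0.0476
  → value = 0.0476
|0.0000 − 0.0476| = 0.048

0.048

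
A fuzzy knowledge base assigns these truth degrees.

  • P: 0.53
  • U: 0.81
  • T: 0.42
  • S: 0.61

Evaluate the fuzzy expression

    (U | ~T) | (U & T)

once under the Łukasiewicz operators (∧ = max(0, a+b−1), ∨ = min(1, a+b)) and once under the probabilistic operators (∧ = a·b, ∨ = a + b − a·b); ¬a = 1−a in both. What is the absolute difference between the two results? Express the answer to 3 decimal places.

0.053

Under Łukasiewicz:
  ~T = 1 − 0.42 = 0.58
  U | ~T = min(1, a+b) on (0.81, 0.58) = 1.00
  U & T = max(0, a+b−1) on (0.81, 0.42) = 0.23
  (U | ~T) | (U & T) = min(1, a+b) on (1.00, 0.23) = 1.00
  → value = 1.0000
Under probabilistic:
  ~T = 1 − 0.4200 = 0.5800
  U | ~T = a + b − a·b on (0.8100, 0.5800) = 0.9202
  U & T = a·b on (0.8100, 0.4200) = 0.3402
  (U | ~T) | (U & T) = a + b − a·b on (0.9202, 0.3402) = 0.9473
  → value = 0.9473
|1.0000 − 0.9473| = 0.053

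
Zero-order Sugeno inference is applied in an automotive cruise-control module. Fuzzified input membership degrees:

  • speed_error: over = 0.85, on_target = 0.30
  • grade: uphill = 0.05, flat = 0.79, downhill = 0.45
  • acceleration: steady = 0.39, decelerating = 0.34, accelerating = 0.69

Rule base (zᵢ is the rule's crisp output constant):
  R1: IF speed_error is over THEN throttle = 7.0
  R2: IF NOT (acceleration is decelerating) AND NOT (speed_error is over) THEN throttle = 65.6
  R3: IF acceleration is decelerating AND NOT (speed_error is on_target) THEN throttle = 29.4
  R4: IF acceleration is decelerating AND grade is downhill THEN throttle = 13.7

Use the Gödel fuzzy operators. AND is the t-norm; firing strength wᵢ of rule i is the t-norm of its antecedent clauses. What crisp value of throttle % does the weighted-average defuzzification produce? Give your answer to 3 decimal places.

R1 (z=7.0): over=0.85 → w = 0.85
R2 (z=65.6): ¬decelerating=1−0.34=0.66, ¬over=1−0.85=0.15; AND[min(a, b)] → w = 0.15
R3 (z=29.4): decelerating=0.34, ¬on_target=1−0.30=0.70; AND[min(a, b)] → w = 0.34
R4 (z=13.7): decelerating=0.34, downhill=0.45; AND[min(a, b)] → w = 0.34
Weighted average = (0.85·7.0 + 0.15·65.6 + 0.34·29.4 + 0.34·13.7) / (0.85 + 0.15 + 0.34 + 0.34)
  = 30.4440 / 1.6800 = 18.121

18.121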